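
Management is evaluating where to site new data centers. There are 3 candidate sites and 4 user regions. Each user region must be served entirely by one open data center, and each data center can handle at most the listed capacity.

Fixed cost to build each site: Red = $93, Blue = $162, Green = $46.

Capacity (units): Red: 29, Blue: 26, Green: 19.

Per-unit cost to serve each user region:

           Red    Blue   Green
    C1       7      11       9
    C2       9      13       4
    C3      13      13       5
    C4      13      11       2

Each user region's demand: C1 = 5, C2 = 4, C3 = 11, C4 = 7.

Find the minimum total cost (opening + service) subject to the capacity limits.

Minimum total cost: 279

Open {Red, Green}: C1→Red 7·5=35, C2→Red 9·4=36, C3→Green 5·11=55, C4→Green 2·7=14.
Loads: Red carries 9/29, Green carries 18/19. Service 140; fixed 139; total 279.
Next best feasible plan costs 336.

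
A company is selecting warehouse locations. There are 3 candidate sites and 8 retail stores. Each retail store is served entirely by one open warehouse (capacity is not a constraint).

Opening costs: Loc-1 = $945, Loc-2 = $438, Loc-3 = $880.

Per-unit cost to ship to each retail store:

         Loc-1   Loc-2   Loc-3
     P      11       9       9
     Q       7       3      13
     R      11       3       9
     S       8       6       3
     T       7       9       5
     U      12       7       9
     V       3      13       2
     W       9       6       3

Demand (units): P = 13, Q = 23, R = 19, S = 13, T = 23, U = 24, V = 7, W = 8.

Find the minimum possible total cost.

For any fixed open set, each retail store goes to its cheapest open site; total = fixed + service.
{Loc-2}: P→Loc-2 9·13=117, Q→Loc-2 3·23=69, R→Loc-2 3·19=57, S→Loc-2 6·13=78, T→Loc-2 9·23=207, U→Loc-2 7·24=168, V→Loc-2 13·7=91, W→Loc-2 6·8=48. Service 835; fixed 438; total 1273.
{Loc-3}: service 995 + fixed 880 = 1875
{Loc-2, Loc-3}: P→Loc-2 9·13=117, Q→Loc-2 3·23=69, R→Loc-2 3·19=57, S→Loc-3 3·13=39, T→Loc-3 5·23=115, U→Loc-2 7·24=168, V→Loc-3 2·7=14, W→Loc-3 3·8=24. Service 603; fixed 1318; total 1921.
{Loc-1, Loc-2, Loc-3}: service 603 + fixed 2263 = 2866
No other subset beats 1273.

Minimum total cost: 1273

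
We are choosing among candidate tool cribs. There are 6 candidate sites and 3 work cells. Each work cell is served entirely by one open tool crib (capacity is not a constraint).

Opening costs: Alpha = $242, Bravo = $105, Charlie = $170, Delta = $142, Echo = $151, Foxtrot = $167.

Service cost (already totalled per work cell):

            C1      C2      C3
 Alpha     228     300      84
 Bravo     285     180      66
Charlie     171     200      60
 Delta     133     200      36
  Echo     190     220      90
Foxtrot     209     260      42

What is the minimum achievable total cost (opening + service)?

Minimum total cost: 511

For any fixed open set, each work cell goes to its cheapest open site; total = fixed + service.
{Delta}: C1→Delta 133, C2→Delta 200, C3→Delta 36. Service 369; fixed 142; total 511.
{Bravo, Delta}: C1→Delta 133, C2→Bravo 180, C3→Delta 36. Service 349; fixed 247; total 596.
{Charlie}: service 431 + fixed 170 = 601
{Alpha, Bravo, Charlie, Delta, Echo, Foxtrot}: C1→Delta 133, C2→Bravo 180, C3→Delta 36. Service 349; fixed 977; total 1326.
No other subset beats 511.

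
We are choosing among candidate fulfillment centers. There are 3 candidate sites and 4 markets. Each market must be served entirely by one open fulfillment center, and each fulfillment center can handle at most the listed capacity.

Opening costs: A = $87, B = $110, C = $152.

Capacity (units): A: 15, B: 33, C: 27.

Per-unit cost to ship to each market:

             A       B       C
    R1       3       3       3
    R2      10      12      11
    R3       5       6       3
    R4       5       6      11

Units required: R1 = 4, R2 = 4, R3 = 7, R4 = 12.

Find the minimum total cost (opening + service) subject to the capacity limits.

Minimum total cost: 284

Open {B}: R1→B 3·4=12, R2→B 12·4=48, R3→B 6·7=42, R4→B 6·12=72.
Loads: B carries 27/33. Service 174; fixed 110; total 284.
Next best feasible plan costs 356.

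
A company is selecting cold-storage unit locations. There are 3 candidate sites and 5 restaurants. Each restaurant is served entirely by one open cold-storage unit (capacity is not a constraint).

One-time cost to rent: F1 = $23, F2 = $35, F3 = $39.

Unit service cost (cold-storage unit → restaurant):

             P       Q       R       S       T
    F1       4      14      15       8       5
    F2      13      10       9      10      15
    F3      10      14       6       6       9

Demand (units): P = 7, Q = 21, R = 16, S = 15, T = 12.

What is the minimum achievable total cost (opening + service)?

Minimum total cost: 581

For any fixed open set, each restaurant goes to its cheapest open site; total = fixed + service.
{F1, F2, F3}: P→F1 4·7=28, Q→F2 10·21=210, R→F3 6·16=96, S→F3 6·15=90, T→F1 5·12=60. Service 484; fixed 97; total 581.
{F1, F2}: service 562 + fixed 58 = 620
{F1, F3}: service 568 + fixed 62 = 630
{F1}: service 742 + fixed 23 = 765
No other subset beats 581.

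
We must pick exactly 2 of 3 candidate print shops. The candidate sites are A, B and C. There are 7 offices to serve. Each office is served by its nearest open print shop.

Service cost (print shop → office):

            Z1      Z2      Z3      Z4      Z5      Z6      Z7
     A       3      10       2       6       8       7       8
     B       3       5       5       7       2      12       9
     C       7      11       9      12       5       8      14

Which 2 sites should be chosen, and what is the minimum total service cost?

With exactly 2 open, each office uses its cheapest among the chosen.
{A, B}: Z1→A 3, Z2→B 5, Z3→A 2, Z4→A 6, Z5→B 2, Z6→A 7, Z7→A 8. Service cost 33.
{B, C}: service cost 39
{A, C}: service cost 41
Among all 3 size-2 choices, {A, B} is lowest.

Choose A and B; total service cost 33.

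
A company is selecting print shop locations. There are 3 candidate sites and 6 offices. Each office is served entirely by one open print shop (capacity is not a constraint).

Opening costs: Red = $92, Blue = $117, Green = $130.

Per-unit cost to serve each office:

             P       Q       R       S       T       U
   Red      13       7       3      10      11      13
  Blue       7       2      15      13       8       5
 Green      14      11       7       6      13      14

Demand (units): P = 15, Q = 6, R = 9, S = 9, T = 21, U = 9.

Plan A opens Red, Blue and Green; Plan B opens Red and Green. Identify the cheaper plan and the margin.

Plan A is cheaper by 138.

Plan A: {Red, Blue, Green}: P→Blue 7·15=105, Q→Blue 2·6=12, R→Red 3·9=27, S→Green 6·9=54, T→Blue 8·21=168, U→Blue 5·9=45. Service 411; fixed 339; total 750.
Plan B: {Red, Green}: P→Red 13·15=195, Q→Red 7·6=42, R→Red 3·9=27, S→Green 6·9=54, T→Red 11·21=231, U→Red 13·9=117. Service 666; fixed 222; total 888.
Difference: |750 − 888| = 138.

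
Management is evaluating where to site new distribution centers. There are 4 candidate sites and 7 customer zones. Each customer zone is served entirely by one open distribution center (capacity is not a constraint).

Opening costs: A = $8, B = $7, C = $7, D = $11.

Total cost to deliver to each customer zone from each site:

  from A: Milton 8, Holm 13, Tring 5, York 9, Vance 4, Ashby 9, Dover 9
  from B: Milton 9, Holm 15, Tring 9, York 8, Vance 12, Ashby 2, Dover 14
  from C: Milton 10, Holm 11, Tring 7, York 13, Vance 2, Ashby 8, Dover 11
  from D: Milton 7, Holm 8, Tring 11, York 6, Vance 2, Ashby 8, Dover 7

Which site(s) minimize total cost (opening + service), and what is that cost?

For any fixed open set, each customer zone goes to its cheapest open site; total = fixed + service.
{B, D}: Milton→D 7, Holm→D 8, Tring→B 9, York→D 6, Vance→D 2, Ashby→B 2, Dover→D 7. Service 41; fixed 18; total 59.
{D}: service 49 + fixed 11 = 60
{A, D}: service 43 + fixed 19 = 62
{A, B, C, D}: service 37 + fixed 33 = 70
No other subset beats 59.

Open B and D; minimum total cost 59.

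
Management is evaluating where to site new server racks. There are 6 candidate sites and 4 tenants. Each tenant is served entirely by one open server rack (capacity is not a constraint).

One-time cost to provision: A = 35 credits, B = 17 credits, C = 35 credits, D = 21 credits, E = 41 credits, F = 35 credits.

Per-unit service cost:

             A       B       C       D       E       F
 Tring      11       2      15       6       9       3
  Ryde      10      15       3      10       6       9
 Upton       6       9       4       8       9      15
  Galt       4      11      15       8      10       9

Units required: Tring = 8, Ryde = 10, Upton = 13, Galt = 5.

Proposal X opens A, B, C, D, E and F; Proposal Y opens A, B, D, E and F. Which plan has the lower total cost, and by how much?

Proposal X: {A, B, C, D, E, F}: Tring→B 2·8=16, Ryde→C 3·10=30, Upton→C 4·13=52, Galt→A 4·5=20. Service 118; fixed 184; total 302.
Proposal Y: {A, B, D, E, F}: Tring→B 2·8=16, Ryde→E 6·10=60, Upton→A 6·13=78, Galt→A 4·5=20. Service 174; fixed 149; total 323.
Difference: |302 − 323| = 21.

Proposal X is cheaper by 21.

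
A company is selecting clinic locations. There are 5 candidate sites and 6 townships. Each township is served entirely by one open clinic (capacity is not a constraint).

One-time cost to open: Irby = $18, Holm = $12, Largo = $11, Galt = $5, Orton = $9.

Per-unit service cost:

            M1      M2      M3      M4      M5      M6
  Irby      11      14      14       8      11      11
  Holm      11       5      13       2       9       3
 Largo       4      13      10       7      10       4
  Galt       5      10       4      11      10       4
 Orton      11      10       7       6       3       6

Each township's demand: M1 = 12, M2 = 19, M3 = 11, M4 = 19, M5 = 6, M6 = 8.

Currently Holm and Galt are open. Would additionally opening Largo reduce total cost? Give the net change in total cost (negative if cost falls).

Yes — net change −1 (cost falls by 1).

Current service cost with {Holm, Galt}: 315.
Adding Largo: each township re-picks its cheapest; new service cost 303, saving 12.
Extra fixed cost: 11. Net change = 11 − 12 = -1.
(Totals: 332 → 331.)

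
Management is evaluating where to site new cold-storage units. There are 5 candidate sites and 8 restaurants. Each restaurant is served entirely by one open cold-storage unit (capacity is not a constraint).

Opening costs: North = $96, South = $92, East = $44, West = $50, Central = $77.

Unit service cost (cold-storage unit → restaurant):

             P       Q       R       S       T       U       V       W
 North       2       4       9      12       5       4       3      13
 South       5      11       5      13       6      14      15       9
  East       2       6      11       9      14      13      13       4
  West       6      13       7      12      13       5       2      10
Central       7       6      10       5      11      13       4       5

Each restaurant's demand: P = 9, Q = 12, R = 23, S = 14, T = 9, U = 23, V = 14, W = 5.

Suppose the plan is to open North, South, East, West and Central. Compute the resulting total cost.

Total cost: 795

Each restaurant is assigned to its cheapest site among the open ones.
{North, South, East, West, Central}: P→North 2·9=18, Q→North 4·12=48, R→South 5·23=115, S→Central 5·14=70, T→North 5·9=45, U→North 4·23=92, V→West 2·14=28, W→East 4·5=20. Service 436; fixed 359; total 795.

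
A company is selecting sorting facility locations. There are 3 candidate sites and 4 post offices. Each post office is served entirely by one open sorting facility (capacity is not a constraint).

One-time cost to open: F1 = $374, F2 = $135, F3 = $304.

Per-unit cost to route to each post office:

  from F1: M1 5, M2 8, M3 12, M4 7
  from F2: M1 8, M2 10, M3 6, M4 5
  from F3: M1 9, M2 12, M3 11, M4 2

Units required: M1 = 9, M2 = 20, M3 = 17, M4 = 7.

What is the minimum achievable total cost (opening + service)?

For any fixed open set, each post office goes to its cheapest open site; total = fixed + service.
{F2}: M1→F2 8·9=72, M2→F2 10·20=200, M3→F2 6·17=102, M4→F2 5·7=35. Service 409; fixed 135; total 544.
{F3}: M1→F3 9·9=81, M2→F3 12·20=240, M3→F3 11·17=187, M4→F3 2·7=14. Service 522; fixed 304; total 826.
{F2, F3}: service 388 + fixed 439 = 827
{F1, F2, F3}: service 321 + fixed 813 = 1134
(All 7 nonempty subsets were checked; F2 only is lowest.)

Minimum total cost: 544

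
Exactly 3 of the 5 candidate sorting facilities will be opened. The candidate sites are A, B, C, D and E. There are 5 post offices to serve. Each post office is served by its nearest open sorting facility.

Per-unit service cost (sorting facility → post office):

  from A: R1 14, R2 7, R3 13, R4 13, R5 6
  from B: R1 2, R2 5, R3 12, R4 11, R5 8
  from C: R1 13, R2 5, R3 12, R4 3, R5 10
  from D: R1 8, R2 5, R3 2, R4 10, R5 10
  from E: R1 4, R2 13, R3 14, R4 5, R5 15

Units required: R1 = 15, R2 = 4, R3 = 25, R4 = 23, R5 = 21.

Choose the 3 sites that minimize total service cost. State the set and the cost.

Choose B, C and D; total service cost 337.

With exactly 3 open, each post office uses its cheapest among the chosen.
{B, C, D}: R1→B 2·15=30, R2→B 5·4=20, R3→D 2·25=50, R4→C 3·23=69, R5→B 8·21=168. Service cost 337.
{A, D, E}: service cost 371
{B, D, E}: service cost 383
Among all 10 size-3 choices, {B, C, D} is lowest.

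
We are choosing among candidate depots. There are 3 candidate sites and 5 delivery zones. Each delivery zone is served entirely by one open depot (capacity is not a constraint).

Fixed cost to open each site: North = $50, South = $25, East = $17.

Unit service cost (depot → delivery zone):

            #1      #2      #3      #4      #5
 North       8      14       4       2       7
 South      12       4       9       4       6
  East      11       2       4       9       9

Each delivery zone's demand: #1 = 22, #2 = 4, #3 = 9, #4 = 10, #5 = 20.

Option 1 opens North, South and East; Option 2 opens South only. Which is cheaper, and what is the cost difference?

Option 1 is cheaper by 94.

Option 1: {North, South, East}: #1→North 8·22=176, #2→East 2·4=8, #3→North 4·9=36, #4→North 2·10=20, #5→South 6·20=120. Service 360; fixed 92; total 452.
Option 2: {South}: #1→South 12·22=264, #2→South 4·4=16, #3→South 9·9=81, #4→South 4·10=40, #5→South 6·20=120. Service 521; fixed 25; total 546.
Difference: |452 − 546| = 94.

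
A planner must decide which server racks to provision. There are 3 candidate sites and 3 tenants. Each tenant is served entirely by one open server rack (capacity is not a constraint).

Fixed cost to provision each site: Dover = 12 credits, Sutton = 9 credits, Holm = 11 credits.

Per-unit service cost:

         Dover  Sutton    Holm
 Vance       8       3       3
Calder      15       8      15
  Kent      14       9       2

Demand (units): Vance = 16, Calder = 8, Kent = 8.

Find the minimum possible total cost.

For any fixed open set, each tenant goes to its cheapest open site; total = fixed + service.
{Sutton, Holm}: Vance→Sutton 3·16=48, Calder→Sutton 8·8=64, Kent→Holm 2·8=16. Service 128; fixed 20; total 148.
{Dover, Sutton, Holm}: Vance→Sutton 3·16=48, Calder→Sutton 8·8=64, Kent→Holm 2·8=16. Service 128; fixed 32; total 160.
{Sutton}: Vance→Sutton 3·16=48, Calder→Sutton 8·8=64, Kent→Sutton 9·8=72. Service 184; fixed 9; total 193.
No other subset beats 148.

Minimum total cost: 148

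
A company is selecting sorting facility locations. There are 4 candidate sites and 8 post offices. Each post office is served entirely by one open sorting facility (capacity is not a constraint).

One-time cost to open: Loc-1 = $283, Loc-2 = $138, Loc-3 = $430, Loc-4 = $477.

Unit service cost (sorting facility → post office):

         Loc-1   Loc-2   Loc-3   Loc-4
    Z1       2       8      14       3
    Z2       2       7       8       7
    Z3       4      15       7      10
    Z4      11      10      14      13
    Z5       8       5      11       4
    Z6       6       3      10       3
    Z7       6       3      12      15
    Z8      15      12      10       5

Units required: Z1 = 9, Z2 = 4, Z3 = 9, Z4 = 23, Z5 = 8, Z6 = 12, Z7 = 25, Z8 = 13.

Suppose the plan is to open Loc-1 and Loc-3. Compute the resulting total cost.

Each post office is assigned to its cheapest site among the open ones.
{Loc-1, Loc-3}: Z1→Loc-1 2·9=18, Z2→Loc-1 2·4=8, Z3→Loc-1 4·9=36, Z4→Loc-1 11·23=253, Z5→Loc-1 8·8=64, Z6→Loc-1 6·12=72, Z7→Loc-1 6·25=150, Z8→Loc-3 10·13=130. Service 731; fixed 713; total 1444.

Total cost: 1444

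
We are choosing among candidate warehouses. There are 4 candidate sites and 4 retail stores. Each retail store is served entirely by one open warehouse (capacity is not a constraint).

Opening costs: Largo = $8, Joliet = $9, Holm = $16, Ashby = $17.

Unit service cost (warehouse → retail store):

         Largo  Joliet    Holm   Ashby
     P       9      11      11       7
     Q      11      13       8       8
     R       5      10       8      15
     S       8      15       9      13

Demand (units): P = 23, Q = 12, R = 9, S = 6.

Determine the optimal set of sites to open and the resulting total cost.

Open Largo and Ashby; minimum total cost 375.

For any fixed open set, each retail store goes to its cheapest open site; total = fixed + service.
{Largo, Ashby}: P→Ashby 7·23=161, Q→Ashby 8·12=96, R→Largo 5·9=45, S→Largo 8·6=48. Service 350; fixed 25; total 375.
{Largo, Joliet, Ashby}: P→Ashby 7·23=161, Q→Ashby 8·12=96, R→Largo 5·9=45, S→Largo 8·6=48. Service 350; fixed 34; total 384.
{Largo, Holm, Ashby}: service 350 + fixed 41 = 391
{Largo, Joliet, Holm, Ashby}: service 350 + fixed 50 = 400
No other subset beats 375.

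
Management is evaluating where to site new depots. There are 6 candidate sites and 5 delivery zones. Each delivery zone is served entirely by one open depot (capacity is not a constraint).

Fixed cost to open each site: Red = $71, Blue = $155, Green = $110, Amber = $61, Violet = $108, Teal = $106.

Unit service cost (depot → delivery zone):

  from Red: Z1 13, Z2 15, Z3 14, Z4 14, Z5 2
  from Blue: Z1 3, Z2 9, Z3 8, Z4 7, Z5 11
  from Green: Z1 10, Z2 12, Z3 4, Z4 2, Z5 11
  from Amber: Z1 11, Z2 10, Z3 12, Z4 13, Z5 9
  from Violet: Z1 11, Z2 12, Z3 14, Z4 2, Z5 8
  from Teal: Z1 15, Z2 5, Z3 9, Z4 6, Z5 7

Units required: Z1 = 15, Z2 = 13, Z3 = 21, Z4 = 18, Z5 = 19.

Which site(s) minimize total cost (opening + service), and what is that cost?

Open Red and Green; minimum total cost 645.

For any fixed open set, each delivery zone goes to its cheapest open site; total = fixed + service.
{Red, Green}: Z1→Green 10·15=150, Z2→Green 12·13=156, Z3→Green 4·21=84, Z4→Green 2·18=36, Z5→Red 2·19=38. Service 464; fixed 181; total 645.
{Red, Blue, Green}: service 320 + fixed 336 = 656
{Red, Green, Teal}: service 373 + fixed 287 = 660
{Red, Blue, Green, Amber, Violet, Teal}: Z1→Blue 3·15=45, Z2→Teal 5·13=65, Z3→Green 4·21=84, Z4→Green 2·18=36, Z5→Red 2·19=38. Service 268; fixed 611; total 879.
No other subset beats 645.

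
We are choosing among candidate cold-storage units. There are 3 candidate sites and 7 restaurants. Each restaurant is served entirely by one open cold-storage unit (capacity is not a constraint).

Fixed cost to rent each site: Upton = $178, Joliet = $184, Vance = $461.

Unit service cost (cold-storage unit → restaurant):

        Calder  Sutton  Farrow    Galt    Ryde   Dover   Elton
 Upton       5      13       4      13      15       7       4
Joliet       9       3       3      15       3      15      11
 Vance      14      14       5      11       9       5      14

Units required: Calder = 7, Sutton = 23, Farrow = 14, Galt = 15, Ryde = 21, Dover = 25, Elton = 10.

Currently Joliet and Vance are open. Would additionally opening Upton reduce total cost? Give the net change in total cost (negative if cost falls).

Current service cost with {Joliet, Vance}: 637.
Adding Upton: each restaurant re-picks its cheapest; new service cost 539, saving 98.
Extra fixed cost: 178. Net change = 178 − 98 = 80.
(Totals: 1282 → 1362.)

No — net change +80 (cost rises by 80).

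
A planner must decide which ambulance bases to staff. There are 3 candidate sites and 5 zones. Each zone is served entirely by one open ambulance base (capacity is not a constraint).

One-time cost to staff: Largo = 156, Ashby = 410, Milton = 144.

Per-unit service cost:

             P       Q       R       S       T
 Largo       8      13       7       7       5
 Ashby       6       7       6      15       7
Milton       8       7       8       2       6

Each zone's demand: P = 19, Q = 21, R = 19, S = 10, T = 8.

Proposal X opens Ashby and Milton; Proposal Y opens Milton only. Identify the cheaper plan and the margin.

Proposal X: {Ashby, Milton}: P→Ashby 6·19=114, Q→Ashby 7·21=147, R→Ashby 6·19=114, S→Milton 2·10=20, T→Milton 6·8=48. Service 443; fixed 554; total 997.
Proposal Y: {Milton}: P→Milton 8·19=152, Q→Milton 7·21=147, R→Milton 8·19=152, S→Milton 2·10=20, T→Milton 6·8=48. Service 519; fixed 144; total 663.
Difference: |997 − 663| = 334.

Proposal Y is cheaper by 334.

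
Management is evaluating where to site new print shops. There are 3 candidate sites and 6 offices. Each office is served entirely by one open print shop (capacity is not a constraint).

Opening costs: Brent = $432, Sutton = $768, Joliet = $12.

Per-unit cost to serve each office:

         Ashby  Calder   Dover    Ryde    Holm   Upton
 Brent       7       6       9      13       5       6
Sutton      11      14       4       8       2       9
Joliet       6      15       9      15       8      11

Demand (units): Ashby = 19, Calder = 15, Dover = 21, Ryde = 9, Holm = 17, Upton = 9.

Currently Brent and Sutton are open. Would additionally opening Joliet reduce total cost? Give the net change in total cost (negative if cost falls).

Yes — net change −7 (cost falls by 7).

Current service cost with {Brent, Sutton}: 467.
Adding Joliet: each office re-picks its cheapest; new service cost 448, saving 19.
Extra fixed cost: 12. Net change = 12 − 19 = -7.
(Totals: 1667 → 1660.)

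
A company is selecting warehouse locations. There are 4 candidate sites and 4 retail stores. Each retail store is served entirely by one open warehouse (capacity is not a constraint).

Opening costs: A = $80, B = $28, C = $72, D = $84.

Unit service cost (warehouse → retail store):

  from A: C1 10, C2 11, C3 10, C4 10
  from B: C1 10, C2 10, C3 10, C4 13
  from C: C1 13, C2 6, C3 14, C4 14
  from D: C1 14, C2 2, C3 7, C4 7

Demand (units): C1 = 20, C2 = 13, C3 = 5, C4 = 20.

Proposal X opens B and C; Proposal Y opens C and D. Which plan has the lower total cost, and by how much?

Proposal Y is cheaper by 71.

Proposal X: {B, C}: C1→B 10·20=200, C2→C 6·13=78, C3→B 10·5=50, C4→B 13·20=260. Service 588; fixed 100; total 688.
Proposal Y: {C, D}: C1→C 13·20=260, C2→D 2·13=26, C3→D 7·5=35, C4→D 7·20=140. Service 461; fixed 156; total 617.
Difference: |688 − 617| = 71.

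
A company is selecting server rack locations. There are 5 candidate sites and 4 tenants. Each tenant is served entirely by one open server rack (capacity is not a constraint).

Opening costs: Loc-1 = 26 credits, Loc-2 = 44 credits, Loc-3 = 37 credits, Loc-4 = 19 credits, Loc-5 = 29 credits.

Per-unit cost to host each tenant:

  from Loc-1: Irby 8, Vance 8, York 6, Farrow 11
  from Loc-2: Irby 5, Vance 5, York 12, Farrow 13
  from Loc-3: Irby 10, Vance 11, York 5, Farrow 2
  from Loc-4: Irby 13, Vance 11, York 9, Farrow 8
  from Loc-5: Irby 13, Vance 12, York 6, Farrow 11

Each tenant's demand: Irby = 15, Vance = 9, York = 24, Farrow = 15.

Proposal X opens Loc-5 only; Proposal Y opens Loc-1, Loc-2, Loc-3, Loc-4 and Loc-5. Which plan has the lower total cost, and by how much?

Proposal X: {Loc-5}: Irby→Loc-5 13·15=195, Vance→Loc-5 12·9=108, York→Loc-5 6·24=144, Farrow→Loc-5 11·15=165. Service 612; fixed 29; total 641.
Proposal Y: {Loc-1, Loc-2, Loc-3, Loc-4, Loc-5}: Irby→Loc-2 5·15=75, Vance→Loc-2 5·9=45, York→Loc-3 5·24=120, Farrow→Loc-3 2·15=30. Service 270; fixed 155; total 425.
Difference: |641 − 425| = 216.

Proposal Y is cheaper by 216.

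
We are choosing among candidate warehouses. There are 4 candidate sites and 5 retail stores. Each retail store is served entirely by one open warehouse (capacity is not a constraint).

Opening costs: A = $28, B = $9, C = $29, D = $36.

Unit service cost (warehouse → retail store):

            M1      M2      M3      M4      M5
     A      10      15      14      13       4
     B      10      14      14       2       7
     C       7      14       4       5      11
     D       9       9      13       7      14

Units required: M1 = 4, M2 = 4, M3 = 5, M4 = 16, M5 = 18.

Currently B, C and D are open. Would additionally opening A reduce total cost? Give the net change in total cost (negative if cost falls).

Current service cost with {B, C, D}: 242.
Adding A: each retail store re-picks its cheapest; new service cost 188, saving 54.
Extra fixed cost: 28. Net change = 28 − 54 = -26.
(Totals: 316 → 290.)

Yes — net change −26 (cost falls by 26).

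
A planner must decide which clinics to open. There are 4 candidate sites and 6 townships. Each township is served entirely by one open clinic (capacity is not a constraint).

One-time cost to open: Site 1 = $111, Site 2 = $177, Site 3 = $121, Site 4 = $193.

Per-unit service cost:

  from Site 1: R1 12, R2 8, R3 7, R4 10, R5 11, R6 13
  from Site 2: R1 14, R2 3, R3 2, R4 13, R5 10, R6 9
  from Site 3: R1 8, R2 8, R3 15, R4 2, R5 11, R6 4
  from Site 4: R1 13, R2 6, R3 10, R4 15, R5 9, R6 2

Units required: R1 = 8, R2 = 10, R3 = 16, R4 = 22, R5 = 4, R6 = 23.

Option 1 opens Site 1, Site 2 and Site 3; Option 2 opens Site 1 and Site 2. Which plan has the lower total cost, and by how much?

Option 1: {Site 1, Site 2, Site 3}: R1→Site 3 8·8=64, R2→Site 2 3·10=30, R3→Site 2 2·16=32, R4→Site 3 2·22=44, R5→Site 2 10·4=40, R6→Site 3 4·23=92. Service 302; fixed 409; total 711.
Option 2: {Site 1, Site 2}: R1→Site 1 12·8=96, R2→Site 2 3·10=30, R3→Site 2 2·16=32, R4→Site 1 10·22=220, R5→Site 2 10·4=40, R6→Site 2 9·23=207. Service 625; fixed 288; total 913.
Difference: |711 − 913| = 202.

Option 1 is cheaper by 202.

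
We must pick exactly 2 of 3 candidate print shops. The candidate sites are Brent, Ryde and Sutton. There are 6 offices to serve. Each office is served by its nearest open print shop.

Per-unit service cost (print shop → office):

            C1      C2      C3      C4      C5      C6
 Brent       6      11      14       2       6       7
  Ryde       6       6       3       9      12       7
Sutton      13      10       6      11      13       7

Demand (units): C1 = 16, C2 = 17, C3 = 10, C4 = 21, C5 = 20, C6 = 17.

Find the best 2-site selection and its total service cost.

With exactly 2 open, each office uses its cheapest among the chosen.
{Brent, Ryde}: C1→Brent 6·16=96, C2→Ryde 6·17=102, C3→Ryde 3·10=30, C4→Brent 2·21=42, C5→Brent 6·20=120, C6→Brent 7·17=119. Service cost 509.
{Brent, Sutton}: service cost 607
{Ryde, Sutton}: service cost 776
Among all 3 size-2 choices, {Brent, Ryde} is lowest.

Choose Brent and Ryde; total service cost 509.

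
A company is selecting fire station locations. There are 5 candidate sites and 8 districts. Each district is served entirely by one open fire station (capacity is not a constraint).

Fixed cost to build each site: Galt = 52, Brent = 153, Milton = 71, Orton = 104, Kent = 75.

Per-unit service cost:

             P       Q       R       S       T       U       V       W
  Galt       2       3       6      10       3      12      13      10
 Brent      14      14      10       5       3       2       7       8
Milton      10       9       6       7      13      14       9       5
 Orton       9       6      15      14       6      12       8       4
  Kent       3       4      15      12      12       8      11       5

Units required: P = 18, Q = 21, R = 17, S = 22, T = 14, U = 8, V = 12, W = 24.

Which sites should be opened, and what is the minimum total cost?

For any fixed open set, each district goes to its cheapest open site; total = fixed + service.
{Galt, Milton}: P→Galt 2·18=36, Q→Galt 3·21=63, R→Galt 6·17=102, S→Milton 7·22=154, T→Galt 3·14=42, U→Galt 12·8=96, V→Milton 9·12=108, W→Milton 5·24=120. Service 721; fixed 123; total 844.
{Galt, Brent, Milton}: service 573 + fixed 276 = 849
{Galt, Brent}: P→Galt 2·18=36, Q→Galt 3·21=63, R→Galt 6·17=102, S→Brent 5·22=110, T→Galt 3·14=42, U→Brent 2·8=16, V→Brent 7·12=84, W→Brent 8·24=192. Service 645; fixed 205; total 850.
{Galt, Brent, Milton, Orton, Kent}: P→Galt 2·18=36, Q→Galt 3·21=63, R→Galt 6·17=102, S→Brent 5·22=110, T→Galt 3·14=42, U→Brent 2·8=16, V→Brent 7·12=84, W→Orton 4·24=96. Service 549; fixed 455; total 1004.
No other subset beats 844.

Open Galt and Milton; minimum total cost 844.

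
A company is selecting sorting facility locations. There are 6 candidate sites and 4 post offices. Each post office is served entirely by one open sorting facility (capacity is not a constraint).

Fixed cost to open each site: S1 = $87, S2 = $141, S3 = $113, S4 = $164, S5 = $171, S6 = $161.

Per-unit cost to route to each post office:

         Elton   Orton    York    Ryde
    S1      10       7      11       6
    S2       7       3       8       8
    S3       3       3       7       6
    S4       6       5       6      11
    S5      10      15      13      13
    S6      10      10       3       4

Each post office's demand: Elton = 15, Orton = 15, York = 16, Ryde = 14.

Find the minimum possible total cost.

For any fixed open set, each post office goes to its cheapest open site; total = fixed + service.
{S3}: Elton→S3 3·15=45, Orton→S3 3·15=45, York→S3 7·16=112, Ryde→S3 6·14=84. Service 286; fixed 113; total 399.
{S3, S6}: Elton→S3 3·15=45, Orton→S3 3·15=45, York→S6 3·16=48, Ryde→S6 4·14=56. Service 194; fixed 274; total 468.
{S1, S3}: Elton→S3 3·15=45, Orton→S3 3·15=45, York→S3 7·16=112, Ryde→S1 6·14=84. Service 286; fixed 200; total 486.
{S1, S2, S3, S4, S5, S6}: service 194 + fixed 837 = 1031
No other subset beats 399.

Minimum total cost: 399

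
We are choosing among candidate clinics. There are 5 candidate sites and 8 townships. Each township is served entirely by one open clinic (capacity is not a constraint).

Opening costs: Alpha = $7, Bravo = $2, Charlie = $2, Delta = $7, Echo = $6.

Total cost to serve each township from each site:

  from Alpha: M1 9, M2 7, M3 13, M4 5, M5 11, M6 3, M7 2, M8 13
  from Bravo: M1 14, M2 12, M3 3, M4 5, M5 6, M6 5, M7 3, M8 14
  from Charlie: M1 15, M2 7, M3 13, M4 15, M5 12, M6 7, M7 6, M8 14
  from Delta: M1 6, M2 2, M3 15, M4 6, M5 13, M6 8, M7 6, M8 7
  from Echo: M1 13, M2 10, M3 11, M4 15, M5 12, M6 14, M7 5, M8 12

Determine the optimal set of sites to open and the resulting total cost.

Open Bravo and Delta; minimum total cost 46.

For any fixed open set, each township goes to its cheapest open site; total = fixed + service.
{Bravo, Delta}: M1→Delta 6, M2→Delta 2, M3→Bravo 3, M4→Bravo 5, M5→Bravo 6, M6→Bravo 5, M7→Bravo 3, M8→Delta 7. Service 37; fixed 9; total 46.
{Bravo, Charlie, Delta}: M1→Delta 6, M2→Delta 2, M3→Bravo 3, M4→Bravo 5, M5→Bravo 6, M6→Bravo 5, M7→Bravo 3, M8→Delta 7. Service 37; fixed 11; total 48.
{Alpha, Bravo, Delta}: M1→Delta 6, M2→Delta 2, M3→Bravo 3, M4→Alpha 5, M5→Bravo 6, M6→Alpha 3, M7→Alpha 2, M8→Delta 7. Service 34; fixed 16; total 50.
{Alpha, Bravo, Charlie, Delta, Echo}: M1→Delta 6, M2→Delta 2, M3→Bravo 3, M4→Alpha 5, M5→Bravo 6, M6→Alpha 3, M7→Alpha 2, M8→Delta 7. Service 34; fixed 24; total 58.
No other subset beats 46.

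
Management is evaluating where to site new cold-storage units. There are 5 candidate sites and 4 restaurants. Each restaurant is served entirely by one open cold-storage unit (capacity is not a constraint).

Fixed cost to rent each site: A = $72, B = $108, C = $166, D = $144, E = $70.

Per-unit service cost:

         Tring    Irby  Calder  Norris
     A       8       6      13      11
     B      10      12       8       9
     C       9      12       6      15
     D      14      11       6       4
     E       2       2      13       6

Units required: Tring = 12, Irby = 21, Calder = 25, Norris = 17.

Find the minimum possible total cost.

For any fixed open set, each restaurant goes to its cheapest open site; total = fixed + service.
{D, E}: Tring→E 2·12=24, Irby→E 2·21=42, Calder→D 6·25=150, Norris→D 4·17=68. Service 284; fixed 214; total 498.
{B, E}: Tring→E 2·12=24, Irby→E 2·21=42, Calder→B 8·25=200, Norris→E 6·17=102. Service 368; fixed 178; total 546.
{C, E}: service 318 + fixed 236 = 554
{A, B, C, D, E}: service 284 + fixed 560 = 844
No other subset beats 498.

Minimum total cost: 498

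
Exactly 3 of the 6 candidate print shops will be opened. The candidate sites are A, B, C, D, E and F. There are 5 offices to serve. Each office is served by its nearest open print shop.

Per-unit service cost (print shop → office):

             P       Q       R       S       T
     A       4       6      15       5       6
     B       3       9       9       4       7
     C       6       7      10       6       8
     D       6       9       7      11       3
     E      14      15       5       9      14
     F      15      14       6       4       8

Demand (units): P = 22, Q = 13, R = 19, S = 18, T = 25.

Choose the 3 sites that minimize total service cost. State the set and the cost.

With exactly 3 open, each office uses its cheapest among the chosen.
{A, B, D}: P→B 3·22=66, Q→A 6·13=78, R→D 7·19=133, S→B 4·18=72, T→D 3·25=75. Service cost 424.
{B, D, E}: service cost 425
{A, D, E}: service cost 426
Among all 20 size-3 choices, {A, B, D} is lowest.

Choose A, B and D; total service cost 424.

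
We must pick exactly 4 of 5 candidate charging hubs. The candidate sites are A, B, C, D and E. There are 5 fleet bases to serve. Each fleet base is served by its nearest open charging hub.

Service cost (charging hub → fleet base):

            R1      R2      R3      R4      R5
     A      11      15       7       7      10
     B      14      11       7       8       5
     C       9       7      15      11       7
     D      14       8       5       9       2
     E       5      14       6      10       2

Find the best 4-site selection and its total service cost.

Choose A, C, D and E; total service cost 26.

With exactly 4 open, each fleet base uses its cheapest among the chosen.
{A, C, D, E}: R1→E 5, R2→C 7, R3→D 5, R4→A 7, R5→D 2. Service cost 26.
{A, B, C, E}: service cost 27
{A, B, D, E}: service cost 27
Among all 5 size-4 choices, {A, C, D, E} is lowest.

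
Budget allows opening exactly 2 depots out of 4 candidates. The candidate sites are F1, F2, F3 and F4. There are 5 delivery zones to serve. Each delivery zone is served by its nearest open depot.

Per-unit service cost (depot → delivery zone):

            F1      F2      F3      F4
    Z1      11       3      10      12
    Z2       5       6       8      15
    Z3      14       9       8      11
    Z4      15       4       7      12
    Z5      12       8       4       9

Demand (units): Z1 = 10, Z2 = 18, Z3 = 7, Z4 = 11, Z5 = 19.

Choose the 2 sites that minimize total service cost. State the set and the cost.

With exactly 2 open, each delivery zone uses its cheapest among the chosen.
{F2, F3}: Z1→F2 3·10=30, Z2→F2 6·18=108, Z3→F3 8·7=56, Z4→F2 4·11=44, Z5→F3 4·19=76. Service cost 314.
{F1, F2}: service cost 379
{F2, F4}: service cost 397
Among all 6 size-2 choices, {F2, F3} is lowest.

Choose F2 and F3; total service cost 314.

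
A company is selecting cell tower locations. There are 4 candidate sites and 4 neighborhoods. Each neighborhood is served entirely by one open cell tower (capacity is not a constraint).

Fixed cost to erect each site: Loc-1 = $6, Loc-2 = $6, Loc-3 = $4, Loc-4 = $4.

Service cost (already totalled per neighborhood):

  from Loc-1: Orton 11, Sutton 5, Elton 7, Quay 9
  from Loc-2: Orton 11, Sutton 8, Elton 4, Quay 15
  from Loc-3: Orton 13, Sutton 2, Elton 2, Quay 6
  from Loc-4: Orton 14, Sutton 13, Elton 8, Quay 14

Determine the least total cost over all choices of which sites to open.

For any fixed open set, each neighborhood goes to its cheapest open site; total = fixed + service.
{Loc-3}: Orton→Loc-3 13, Sutton→Loc-3 2, Elton→Loc-3 2, Quay→Loc-3 6. Service 23; fixed 4; total 27.
{Loc-1, Loc-3}: service 21 + fixed 10 = 31
{Loc-2, Loc-3}: service 21 + fixed 10 = 31
{Loc-1, Loc-2, Loc-3, Loc-4}: service 21 + fixed 20 = 41
No other subset beats 27.

Minimum total cost: 27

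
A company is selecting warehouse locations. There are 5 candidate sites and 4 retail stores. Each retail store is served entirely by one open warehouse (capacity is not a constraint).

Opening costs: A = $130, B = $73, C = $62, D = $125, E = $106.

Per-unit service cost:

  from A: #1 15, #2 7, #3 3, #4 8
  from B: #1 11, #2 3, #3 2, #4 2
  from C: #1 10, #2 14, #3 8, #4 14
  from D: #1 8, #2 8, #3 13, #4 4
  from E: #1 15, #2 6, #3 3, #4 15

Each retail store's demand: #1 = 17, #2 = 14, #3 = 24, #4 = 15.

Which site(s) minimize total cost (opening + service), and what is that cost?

For any fixed open set, each retail store goes to its cheapest open site; total = fixed + service.
{B}: #1→B 11·17=187, #2→B 3·14=42, #3→B 2·24=48, #4→B 2·15=30. Service 307; fixed 73; total 380.
{B, C}: service 290 + fixed 135 = 425
{B, D}: service 256 + fixed 198 = 454
{A, B, C, D, E}: #1→D 8·17=136, #2→B 3·14=42, #3→B 2·24=48, #4→B 2·15=30. Service 256; fixed 496; total 752.
No other subset beats 380.

Open B only; minimum total cost 380.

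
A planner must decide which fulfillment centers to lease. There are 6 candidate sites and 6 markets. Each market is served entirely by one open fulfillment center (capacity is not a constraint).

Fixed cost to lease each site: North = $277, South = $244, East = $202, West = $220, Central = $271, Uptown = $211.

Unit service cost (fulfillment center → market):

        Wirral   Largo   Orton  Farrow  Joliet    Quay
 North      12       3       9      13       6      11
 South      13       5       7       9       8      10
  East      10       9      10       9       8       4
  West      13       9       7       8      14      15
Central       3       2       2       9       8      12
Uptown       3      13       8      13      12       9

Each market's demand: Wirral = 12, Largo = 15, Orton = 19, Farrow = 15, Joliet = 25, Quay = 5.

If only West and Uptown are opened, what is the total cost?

Each market is assigned to its cheapest site among the open ones.
{West, Uptown}: Wirral→Uptown 3·12=36, Largo→West 9·15=135, Orton→West 7·19=133, Farrow→West 8·15=120, Joliet→Uptown 12·25=300, Quay→Uptown 9·5=45. Service 769; fixed 431; total 1200.

Total cost: 1200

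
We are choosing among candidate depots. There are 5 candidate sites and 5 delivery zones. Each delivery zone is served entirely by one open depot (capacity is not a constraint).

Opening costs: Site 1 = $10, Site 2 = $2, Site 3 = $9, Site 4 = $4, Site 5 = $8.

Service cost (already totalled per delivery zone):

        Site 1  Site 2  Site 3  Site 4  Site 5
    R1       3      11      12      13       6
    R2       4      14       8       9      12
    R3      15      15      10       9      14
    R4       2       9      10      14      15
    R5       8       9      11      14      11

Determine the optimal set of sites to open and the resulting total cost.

For any fixed open set, each delivery zone goes to its cheapest open site; total = fixed + service.
{Site 1, Site 4}: R1→Site 1 3, R2→Site 1 4, R3→Site 4 9, R4→Site 1 2, R5→Site 1 8. Service 26; fixed 14; total 40.
{Site 1}: service 32 + fixed 10 = 42
{Site 1, Site 2, Site 4}: R1→Site 1 3, R2→Site 1 4, R3→Site 4 9, R4→Site 1 2, R5→Site 1 8. Service 26; fixed 16; total 42.
{Site 1, Site 2, Site 3, Site 4, Site 5}: service 26 + fixed 33 = 59
No other subset beats 40.

Open Site 1 and Site 4; minimum total cost 40.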